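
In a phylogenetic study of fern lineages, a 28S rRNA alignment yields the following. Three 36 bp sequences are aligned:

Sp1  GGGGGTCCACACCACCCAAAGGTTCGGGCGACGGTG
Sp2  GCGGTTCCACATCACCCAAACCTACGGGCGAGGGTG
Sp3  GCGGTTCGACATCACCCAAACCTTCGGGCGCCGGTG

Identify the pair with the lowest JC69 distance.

Sp2 and Sp3

Sp1–Sp2: 7/36 differ, p = 0.194, d = 0.225.
Sp1–Sp3: 7/36 differ, p = 0.194, d = 0.225.
Sp2–Sp3: 4/36 differ, p = 0.111, d = 0.120.
The smallest distance is between Sp2 and Sp3.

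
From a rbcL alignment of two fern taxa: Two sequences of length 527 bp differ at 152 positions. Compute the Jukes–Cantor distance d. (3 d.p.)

0.364

p = 152/527 ≈ 0.288425.
d = −(3/4) ln(1 − 4p/3) = −0.75 ln(1 − 0.384567) = −0.75 ln(0.615433)
  = −0.75 × (-0.485429) = 0.364072 substitutions/site.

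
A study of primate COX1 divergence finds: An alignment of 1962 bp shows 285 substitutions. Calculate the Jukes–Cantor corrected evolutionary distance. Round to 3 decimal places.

p = 285/1962 ≈ 0.14526.
d = −(3/4) ln(1 − 4p/3) = −0.75 ln(1 − 0.19368) = −0.75 ln(0.80632)
  = −0.75 × (-0.215275) = 0.161456 substitutions/site.

0.161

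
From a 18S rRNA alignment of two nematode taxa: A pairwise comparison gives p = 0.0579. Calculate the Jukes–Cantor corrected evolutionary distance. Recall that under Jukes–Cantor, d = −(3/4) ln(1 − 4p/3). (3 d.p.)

d = −(3/4) ln(1 − 4p/3) = −0.75 ln(1 − 0.0772) = −0.75 ln(0.9228)
  = −0.75 × (-0.080343) = 0.060257 substitutions/site.

0.060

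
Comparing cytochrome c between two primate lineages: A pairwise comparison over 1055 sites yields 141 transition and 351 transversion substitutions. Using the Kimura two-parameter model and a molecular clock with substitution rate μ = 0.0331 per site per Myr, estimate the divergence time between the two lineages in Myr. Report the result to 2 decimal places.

11.06

P = 141/1055 ≈ 0.133649 and Q = 351/1055 ≈ 0.332701.
Under the Kimura two-parameter model, d = −½ ln(1 − 2P − Q) − ¼ ln(1 − 2Q).
1 − 2P − Q = 0.400001, giving −½ ln(0.400001) = 0.458144.
1 − 2Q = 0.334598, giving −¼ ln(0.334598) = 0.273706.
d = 0.458144 + 0.273706 = 0.731850.
Under a molecular clock d = 2μt, so t = d/(2μ) = 0.731850 / (2 × 0.0331) = 11.06 Myr.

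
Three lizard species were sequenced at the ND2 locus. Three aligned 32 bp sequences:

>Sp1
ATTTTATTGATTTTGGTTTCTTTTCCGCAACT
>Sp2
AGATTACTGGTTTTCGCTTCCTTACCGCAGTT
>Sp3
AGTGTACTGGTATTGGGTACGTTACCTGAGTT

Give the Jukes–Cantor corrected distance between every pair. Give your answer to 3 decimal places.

d(Sp1,Sp2) = 0.404, d(Sp1,Sp3) = 0.585, d(Sp2,Sp3) = 0.353

Sp1–Sp2: 10/32 sites differ → p = 0.3125, d = −0.75 ln(1 − 0.416667) = 0.404248 ≈ 0.404.
Sp1–Sp3: 13/32 sites differ → p = 0.40625, d = −0.75 ln(1 − 0.541667) = 0.585119 ≈ 0.585.
Sp2–Sp3: 9/32 sites differ → p = 0.28125, d = −0.75 ln(1 − 0.375) = 0.352503 ≈ 0.353.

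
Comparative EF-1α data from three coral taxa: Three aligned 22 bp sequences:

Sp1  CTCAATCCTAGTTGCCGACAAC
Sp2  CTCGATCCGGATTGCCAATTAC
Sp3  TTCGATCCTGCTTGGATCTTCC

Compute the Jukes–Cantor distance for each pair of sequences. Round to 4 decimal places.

Sp1–Sp2: 7/22 sites differ → p ≈ 0.318182, d = −0.75 ln(1 − 0.424243) = 0.414052 ≈ 0.4141.
Sp1–Sp3: 11/22 sites differ → p = 0.5, d = −0.75 ln(1 − 0.666667) = 0.823960 ≈ 0.8240.
Sp2–Sp3: 8/22 sites differ → p ≈ 0.363636, d = −0.75 ln(1 − 0.484848) = 0.497470 ≈ 0.4975.

d(Sp1,Sp2) = 0.4141, d(Sp1,Sp3) = 0.8240, d(Sp2,Sp3) = 0.4975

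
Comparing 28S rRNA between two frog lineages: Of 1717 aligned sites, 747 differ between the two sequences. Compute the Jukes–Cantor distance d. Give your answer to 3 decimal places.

0.651

p = 747/1717 ≈ 0.435061.
d = −(3/4) ln(1 − 4p/3) = −0.75 ln(1 − 0.580081) = −0.75 ln(0.419919)
  = −0.75 × (-0.867693) = 0.650770 substitutions/site.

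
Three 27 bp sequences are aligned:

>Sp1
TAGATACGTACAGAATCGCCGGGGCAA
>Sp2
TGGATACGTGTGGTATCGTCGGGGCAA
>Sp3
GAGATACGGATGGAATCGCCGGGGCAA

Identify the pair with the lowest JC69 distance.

Sp1 and Sp3

Sp1–Sp2: 6/27 differ, p = 0.222, d = 0.264.
Sp1–Sp3: 4/27 differ, p = 0.148, d = 0.165.
Sp2–Sp3: 6/27 differ, p = 0.222, d = 0.264.
The smallest distance is between Sp1 and Sp3.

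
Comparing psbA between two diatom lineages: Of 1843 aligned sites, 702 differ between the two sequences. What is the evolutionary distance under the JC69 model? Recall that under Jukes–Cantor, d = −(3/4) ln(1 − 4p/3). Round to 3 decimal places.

p = 702/1843 ≈ 0.380901.
d = −(3/4) ln(1 − 4p/3) = −0.75 ln(1 − 0.507868) = −0.75 ln(0.492132)
  = −0.75 × (-0.709008) = 0.531756 substitutions/site.

0.532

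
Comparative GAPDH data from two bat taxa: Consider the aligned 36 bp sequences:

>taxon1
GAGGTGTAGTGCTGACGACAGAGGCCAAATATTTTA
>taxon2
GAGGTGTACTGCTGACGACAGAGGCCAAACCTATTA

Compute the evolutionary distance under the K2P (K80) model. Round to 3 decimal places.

0.120

Of 36 sites, 1 differences are transitions and 3 are transversions, so P = 1/36 ≈ 0.027778 and Q = 3/36 ≈ 0.083333.
Under the Kimura two-parameter model, d = −½ ln(1 − 2P − Q) − ¼ ln(1 − 2Q).
1 − 2P − Q = 0.861111, giving −½ ln(0.861111) = 0.074766.
1 − 2Q = 0.833334, giving −¼ ln(0.833334) = 0.045580.
d = 0.074766 + 0.045580 = 0.120346.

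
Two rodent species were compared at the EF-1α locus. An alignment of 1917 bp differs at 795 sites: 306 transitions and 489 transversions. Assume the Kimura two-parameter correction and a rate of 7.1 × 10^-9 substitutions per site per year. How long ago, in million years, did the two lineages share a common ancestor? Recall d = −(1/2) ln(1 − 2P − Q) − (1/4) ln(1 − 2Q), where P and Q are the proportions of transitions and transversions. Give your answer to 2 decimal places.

42.64

P = 306/1917 ≈ 0.159624 and Q = 489/1917 ≈ 0.255086.
Under the Kimura two-parameter model, d = −½ ln(1 − 2P − Q) − ¼ ln(1 − 2Q).
1 − 2P − Q = 0.425666, giving −½ ln(0.425666) = 0.427050.
1 − 2Q = 0.489828, giving −¼ ln(0.489828) = 0.178425.
d = 0.427050 + 0.178425 = 0.605475.
Under a molecular clock d = 2μt, so t = d/(2μ) = 0.605475 / (2 × 7.1 × 10^-9) = 42.64 million years.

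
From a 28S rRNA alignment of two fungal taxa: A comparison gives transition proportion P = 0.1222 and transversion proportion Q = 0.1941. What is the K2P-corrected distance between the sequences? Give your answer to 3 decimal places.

Under the Kimura two-parameter model, d = −½ ln(1 − 2P − Q) − ¼ ln(1 − 2Q).
1 − 2P − Q = 0.5615, giving −½ ln(0.5615) = 0.288572.
1 − 2Q = 0.6118, giving −¼ ln(0.6118) = 0.122837.
d = 0.288572 + 0.122837 = 0.411409.

0.411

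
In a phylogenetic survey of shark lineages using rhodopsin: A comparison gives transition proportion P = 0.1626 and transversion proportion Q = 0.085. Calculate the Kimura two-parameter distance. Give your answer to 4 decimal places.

0.3106

Under the Kimura two-parameter model, d = −½ ln(1 − 2P − Q) − ¼ ln(1 − 2Q).
1 − 2P − Q = 0.5898, giving −½ ln(0.5898) = 0.263986.
1 − 2Q = 0.83, giving −¼ ln(0.83) = 0.046582.
d = 0.263986 + 0.046582 = 0.310568.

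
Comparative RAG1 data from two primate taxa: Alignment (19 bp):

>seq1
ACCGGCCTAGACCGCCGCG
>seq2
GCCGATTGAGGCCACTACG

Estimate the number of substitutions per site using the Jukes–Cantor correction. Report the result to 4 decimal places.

0.7489

The sequences differ at 9 of 19 sites (1, 5, 6, 7, 8, 11, 14, 16, 17), so p = 9/19 ≈ 0.473684.
d = −(3/4) ln(1 − 4p/3) = −0.75 ln(1 − 0.631579) = −0.75 ln(0.368421)
  = −0.75 × (-0.998529) = 0.748897 substitutions/site.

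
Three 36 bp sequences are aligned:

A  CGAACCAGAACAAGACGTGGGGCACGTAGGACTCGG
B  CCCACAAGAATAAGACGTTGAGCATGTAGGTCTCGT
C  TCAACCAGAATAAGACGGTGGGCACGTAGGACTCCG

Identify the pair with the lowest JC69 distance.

A and C

A–B: 9/36 differ, p = 0.250, d = 0.304.
A–C: 6/36 differ, p = 0.167, d = 0.188.
B–C: 9/36 differ, p = 0.250, d = 0.304.
The smallest distance is between A and C.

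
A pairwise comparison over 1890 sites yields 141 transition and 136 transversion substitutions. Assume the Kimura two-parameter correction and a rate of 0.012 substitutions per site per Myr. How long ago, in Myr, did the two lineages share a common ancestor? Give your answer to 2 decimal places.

6.83

P = 141/1890 ≈ 0.074603 and Q = 136/1890 ≈ 0.071958.
Under the Kimura two-parameter model, d = −½ ln(1 − 2P − Q) − ¼ ln(1 − 2Q).
1 − 2P − Q = 0.778836, giving −½ ln(0.778836) = 0.124977.
1 − 2Q = 0.856084, giving −¼ ln(0.856084) = 0.038847.
d = 0.124977 + 0.038847 = 0.163824.
Under a molecular clock d = 2μt, so t = d/(2μ) = 0.163824 / (2 × 0.012) = 6.83 Myr.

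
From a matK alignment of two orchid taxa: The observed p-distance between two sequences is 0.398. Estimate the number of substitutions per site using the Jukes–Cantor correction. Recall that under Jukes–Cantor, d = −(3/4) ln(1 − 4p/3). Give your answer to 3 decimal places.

0.567

d = −(3/4) ln(1 − 4p/3) = −0.75 ln(1 − 0.530667) = −0.75 ln(0.469333)
  = −0.75 × (-0.756443) = 0.567332 substitutions/site.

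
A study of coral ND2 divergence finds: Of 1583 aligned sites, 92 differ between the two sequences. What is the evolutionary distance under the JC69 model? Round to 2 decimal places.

0.06

p = 92/1583 ≈ 0.058117.
d = −(3/4) ln(1 − 4p/3) = −0.75 ln(1 − 0.077489) = −0.75 ln(0.922511)
  = −0.75 × (-0.080656) = 0.060492 substitutions/site.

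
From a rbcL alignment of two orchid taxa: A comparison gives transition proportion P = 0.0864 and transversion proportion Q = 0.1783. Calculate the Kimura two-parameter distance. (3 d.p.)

0.326

Under the Kimura two-parameter model, d = −½ ln(1 − 2P − Q) − ¼ ln(1 − 2Q).
1 − 2P − Q = 0.6489, giving −½ ln(0.6489) = 0.216238.
1 − 2Q = 0.6434, giving −¼ ln(0.6434) = 0.110247.
d = 0.216238 + 0.110247 = 0.326485.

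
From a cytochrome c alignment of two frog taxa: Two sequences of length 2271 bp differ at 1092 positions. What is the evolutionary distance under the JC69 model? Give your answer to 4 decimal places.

p = 1092/2271 ≈ 0.480845.
d = −(3/4) ln(1 − 4p/3) = −0.75 ln(1 − 0.641127) = −0.75 ln(0.358873)
  = −0.75 × (-1.024787) = 0.768590 substitutions/site.

0.7686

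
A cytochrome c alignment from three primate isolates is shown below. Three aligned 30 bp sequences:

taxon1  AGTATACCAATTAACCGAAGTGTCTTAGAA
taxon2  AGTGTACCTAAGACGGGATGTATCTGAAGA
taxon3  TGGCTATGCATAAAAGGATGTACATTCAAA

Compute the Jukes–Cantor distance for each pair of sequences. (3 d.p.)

taxon1–taxon2: 12/30 sites differ → p = 0.4, d = −0.75 ln(1 − 0.533333) = 0.571605 ≈ 0.572.
taxon1–taxon3: 15/30 sites differ → p = 0.5, d = −0.75 ln(1 − 0.666667) = 0.823960 ≈ 0.824.
taxon2–taxon3: 15/30 sites differ → p = 0.5, d = −0.75 ln(1 − 0.666667) = 0.823960 ≈ 0.824.

d(taxon1,taxon2) = 0.572, d(taxon1,taxon3) = 0.824, d(taxon2,taxon3) = 0.824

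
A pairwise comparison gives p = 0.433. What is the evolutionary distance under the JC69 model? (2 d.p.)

0.65

d = −(3/4) ln(1 − 4p/3) = −0.75 ln(1 − 0.577333) = −0.75 ln(0.422667)
  = −0.75 × (-0.861171) = 0.645878 substitutions/site.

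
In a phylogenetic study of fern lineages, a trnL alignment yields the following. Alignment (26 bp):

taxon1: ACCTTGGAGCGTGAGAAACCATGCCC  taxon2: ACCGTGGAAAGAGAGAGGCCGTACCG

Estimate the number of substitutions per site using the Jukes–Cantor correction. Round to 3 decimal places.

The sequences differ at 9 of 26 sites (4, 9, 10, 12, 17, 18, 21, 23, 26), so p = 9/26 ≈ 0.346154.
d = −(3/4) ln(1 − 4p/3) = −0.75 ln(1 − 0.461539) = −0.75 ln(0.538461)
  = −0.75 × (-0.619040) = 0.464280 substitutions/site.

0.464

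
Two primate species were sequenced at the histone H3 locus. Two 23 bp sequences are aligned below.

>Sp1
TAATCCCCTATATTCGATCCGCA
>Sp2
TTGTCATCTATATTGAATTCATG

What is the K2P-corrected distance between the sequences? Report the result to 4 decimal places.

Of 23 sites, 7 differences are transitions and 3 are transversions, so P = 7/23 ≈ 0.304348 and Q = 3/23 ≈ 0.130435.
Under the Kimura two-parameter model, d = −½ ln(1 − 2P − Q) − ¼ ln(1 − 2Q).
1 − 2P − Q = 0.260869, giving −½ ln(0.260869) = 0.671868.
1 − 2Q = 0.73913, giving −¼ ln(0.73913) = 0.075570.
d = 0.671868 + 0.075570 = 0.747438.

0.7474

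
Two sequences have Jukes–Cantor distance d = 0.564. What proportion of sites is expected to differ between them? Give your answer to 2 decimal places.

p = (3/4)(1 − e^(−4d/3)) = 0.75 × (1 − e^(-0.752)) = 0.75 × (1 − 0.471423) = 0.396433.

0.40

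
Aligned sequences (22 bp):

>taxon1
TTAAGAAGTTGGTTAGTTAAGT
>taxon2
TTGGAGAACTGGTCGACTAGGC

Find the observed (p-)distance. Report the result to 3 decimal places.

The sequences differ at 12 of 22 positions.
p = 12/22 = 0.545454… ≈ 0.545 (to 3 d.p.).

0.545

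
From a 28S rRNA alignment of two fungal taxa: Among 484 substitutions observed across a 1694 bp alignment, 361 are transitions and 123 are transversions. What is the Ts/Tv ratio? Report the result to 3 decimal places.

2.935

R = 361/123 = 2.934959… ≈ 2.935 (to 3 d.p.).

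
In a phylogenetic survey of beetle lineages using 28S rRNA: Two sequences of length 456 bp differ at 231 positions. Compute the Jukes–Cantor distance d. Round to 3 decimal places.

p = 231/456 ≈ 0.506579.
d = −(3/4) ln(1 − 4p/3) = −0.75 ln(1 − 0.675439) = −0.75 ln(0.324561)
  = −0.75 × (-1.125282) = 0.843962 substitutions/site.

0.844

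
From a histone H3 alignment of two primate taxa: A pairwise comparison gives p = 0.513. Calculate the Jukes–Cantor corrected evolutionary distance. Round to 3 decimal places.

0.864

d = −(3/4) ln(1 − 4p/3) = −0.75 ln(1 − 0.684) = −0.75 ln(0.316)
  = −0.75 × (-1.152013) = 0.864010 substitutions/site.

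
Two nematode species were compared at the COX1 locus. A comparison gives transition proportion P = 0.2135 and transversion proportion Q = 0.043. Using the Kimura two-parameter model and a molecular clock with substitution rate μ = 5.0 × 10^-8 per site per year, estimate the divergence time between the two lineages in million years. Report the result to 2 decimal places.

Under the Kimura two-parameter model, d = −½ ln(1 − 2P − Q) − ¼ ln(1 − 2Q).
1 − 2P − Q = 0.53, giving −½ ln(0.53) = 0.317439.
1 − 2Q = 0.914, giving −¼ ln(0.914) = 0.022481.
d = 0.317439 + 0.022481 = 0.339920.
Under a molecular clock d = 2μt, so t = d/(2μ) = 0.339920 / (2 × 5.0 × 10^-8) = 3.40 million years.

3.40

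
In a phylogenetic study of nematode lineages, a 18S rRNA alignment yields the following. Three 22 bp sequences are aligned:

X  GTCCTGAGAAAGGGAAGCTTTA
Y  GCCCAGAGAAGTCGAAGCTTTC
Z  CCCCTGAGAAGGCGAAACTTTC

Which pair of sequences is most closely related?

Y and Z

X–Y: 6/22 differ, p = 0.273, d = 0.339.
X–Z: 6/22 differ, p = 0.273, d = 0.339.
Y–Z: 4/22 differ, p = 0.182, d = 0.208.
The smallest distance is between Y and Z.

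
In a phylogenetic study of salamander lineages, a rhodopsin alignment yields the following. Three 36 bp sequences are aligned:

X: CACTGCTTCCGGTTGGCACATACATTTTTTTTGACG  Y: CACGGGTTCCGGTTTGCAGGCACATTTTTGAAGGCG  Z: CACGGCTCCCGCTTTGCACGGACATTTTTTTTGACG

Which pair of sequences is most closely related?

X–Y: 10/36 differ, p = 0.278, d = 0.347.
X–Z: 6/36 differ, p = 0.167, d = 0.188.
Y–Z: 9/36 differ, p = 0.250, d = 0.304.
The smallest distance is between X and Z.

X and Z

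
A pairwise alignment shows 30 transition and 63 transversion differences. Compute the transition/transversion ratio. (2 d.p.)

0.48

R = 30/63 = 0.476190… ≈ 0.48 (to 2 d.p.).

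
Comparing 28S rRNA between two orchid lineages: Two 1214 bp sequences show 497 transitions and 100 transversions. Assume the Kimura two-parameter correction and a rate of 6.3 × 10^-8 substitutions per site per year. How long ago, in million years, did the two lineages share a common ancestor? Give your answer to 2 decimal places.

9.54

P = 497/1214 ≈ 0.40939 and Q = 100/1214 ≈ 0.082372.
Under the Kimura two-parameter model, d = −½ ln(1 − 2P − Q) − ¼ ln(1 − 2Q).
1 − 2P − Q = 0.098848, giving −½ ln(0.098848) = 1.157086.
1 − 2Q = 0.835256, giving −¼ ln(0.835256) = 0.045004.
d = 1.157086 + 0.045004 = 1.202090.
Under a molecular clock d = 2μt, so t = d/(2μ) = 1.202090 / (2 × 6.3 × 10^-8) = 9.54 million years.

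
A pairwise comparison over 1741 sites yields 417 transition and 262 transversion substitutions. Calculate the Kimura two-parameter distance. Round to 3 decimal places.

0.586

P = 417/1741 ≈ 0.239518 and Q = 262/1741 ≈ 0.150488.
Under the Kimura two-parameter model, d = −½ ln(1 − 2P − Q) − ¼ ln(1 − 2Q).
1 − 2P − Q = 0.370476, giving −½ ln(0.370476) = 0.496483.
1 − 2Q = 0.699024, giving −¼ ln(0.699024) = 0.089518.
d = 0.496483 + 0.089518 = 0.586001.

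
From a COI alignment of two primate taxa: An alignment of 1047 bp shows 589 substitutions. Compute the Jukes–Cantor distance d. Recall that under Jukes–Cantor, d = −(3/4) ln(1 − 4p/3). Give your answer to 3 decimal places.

1.040

p = 589/1047 ≈ 0.56256.
d = −(3/4) ln(1 − 4p/3) = −0.75 ln(1 − 0.75008) = −0.75 ln(0.24992)
  = −0.75 × (-1.386614) = 1.039961 substitutions/site.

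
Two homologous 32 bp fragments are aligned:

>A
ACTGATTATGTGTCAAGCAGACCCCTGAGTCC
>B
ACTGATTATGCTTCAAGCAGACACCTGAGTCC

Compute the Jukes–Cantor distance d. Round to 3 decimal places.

The sequences differ at 3 of 32 sites (11, 12, 23), so p = 3/32 = 0.09375.
d = −(3/4) ln(1 − 4p/3) = −0.75 ln(1 − 0.125) = −0.75 ln(0.875)
  = −0.75 × (-0.133531) = 0.100148 substitutions/site.

0.100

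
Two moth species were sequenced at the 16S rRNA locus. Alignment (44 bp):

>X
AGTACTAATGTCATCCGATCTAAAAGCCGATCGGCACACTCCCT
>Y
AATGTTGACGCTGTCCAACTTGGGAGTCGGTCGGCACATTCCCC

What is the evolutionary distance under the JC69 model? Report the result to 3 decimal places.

The sequences differ at 18 of 44 sites, so p = 18/44 ≈ 0.409091.
d = −(3/4) ln(1 − 4p/3) = −0.75 ln(1 − 0.545455) = −0.75 ln(0.454545)
  = −0.75 × (-0.788458) = 0.591344 substitutions/site.

0.591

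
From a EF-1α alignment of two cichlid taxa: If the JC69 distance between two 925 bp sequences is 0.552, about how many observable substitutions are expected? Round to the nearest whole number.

361

Invert JC69: p = (3/4)(1 − e^(−4d/3)) = 0.75 × (1 − e^(-0.736)) = 0.75 × (1 − 0.479026) = 0.390731.
Expected differing sites = pL ≈ 0.390731 × 925 = 361.426175 ≈ 361.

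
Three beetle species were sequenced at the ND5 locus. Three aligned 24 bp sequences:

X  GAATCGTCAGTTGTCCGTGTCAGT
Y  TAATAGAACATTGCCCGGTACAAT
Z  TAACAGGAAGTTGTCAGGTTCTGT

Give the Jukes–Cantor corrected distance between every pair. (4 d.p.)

X–Y: 11/24 sites differ → p ≈ 0.458333, d = −0.75 ln(1 − 0.611111) = 0.708346 ≈ 0.7083.
X–Z: 9/24 sites differ → p = 0.375, d = −0.75 ln(1 − 0.5) = 0.519860 ≈ 0.5199.
Y–Z: 9/24 sites differ → p = 0.375, d = −0.75 ln(1 − 0.5) = 0.519860 ≈ 0.5199.

d(X,Y) = 0.7083, d(X,Z) = 0.5199, d(Y,Z) = 0.5199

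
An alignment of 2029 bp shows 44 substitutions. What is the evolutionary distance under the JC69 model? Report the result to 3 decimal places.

p = 44/2029 ≈ 0.021686.
d = −(3/4) ln(1 − 4p/3) = −0.75 ln(1 − 0.028915) = −0.75 ln(0.971085)
  = −0.75 × (-0.029341) = 0.022006 substitutions/site.

0.022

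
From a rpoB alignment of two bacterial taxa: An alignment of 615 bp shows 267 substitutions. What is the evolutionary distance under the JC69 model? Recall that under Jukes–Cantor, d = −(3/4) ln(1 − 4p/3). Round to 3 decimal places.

0.649

p = 267/615 ≈ 0.434146.
d = −(3/4) ln(1 − 4p/3) = −0.75 ln(1 − 0.578861) = −0.75 ln(0.421139)
  = −0.75 × (-0.864792) = 0.648594 substitutions/site.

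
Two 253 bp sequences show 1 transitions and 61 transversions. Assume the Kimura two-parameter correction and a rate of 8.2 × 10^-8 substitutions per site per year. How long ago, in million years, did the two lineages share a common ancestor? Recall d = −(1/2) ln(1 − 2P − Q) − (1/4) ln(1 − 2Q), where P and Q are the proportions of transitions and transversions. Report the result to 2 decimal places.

P = 1/253 ≈ 0.003953 and Q = 61/253 ≈ 0.241107.
Under the Kimura two-parameter model, d = −½ ln(1 − 2P − Q) − ¼ ln(1 − 2Q).
1 − 2P − Q = 0.750987, giving −½ ln(0.750987) = 0.143183.
1 − 2Q = 0.517786, giving −¼ ln(0.517786) = 0.164548.
d = 0.143183 + 0.164548 = 0.307731.
Under a molecular clock d = 2μt, so t = d/(2μ) = 0.307731 / (2 × 8.2 × 10^-8) = 1.88 million years.

1.88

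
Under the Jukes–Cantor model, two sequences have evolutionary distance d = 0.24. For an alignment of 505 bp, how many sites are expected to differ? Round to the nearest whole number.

Invert JC69: p = (3/4)(1 − e^(−4d/3)) = 0.75 × (1 − e^(-0.32)) = 0.75 × (1 − 0.726149) = 0.205388.
Expected differing sites = pL ≈ 0.205388 × 505 = 103.72094 ≈ 104.

104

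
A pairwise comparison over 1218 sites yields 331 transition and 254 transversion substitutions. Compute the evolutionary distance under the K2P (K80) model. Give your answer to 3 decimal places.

0.832

P = 331/1218 ≈ 0.271757 and Q = 254/1218 ≈ 0.208539.
Under the Kimura two-parameter model, d = −½ ln(1 − 2P − Q) − ¼ ln(1 − 2Q).
1 − 2P − Q = 0.247947, giving −½ ln(0.247947) = 0.697270.
1 − 2Q = 0.582922, giving −¼ ln(0.582922) = 0.134925.
d = 0.697270 + 0.134925 = 0.832195.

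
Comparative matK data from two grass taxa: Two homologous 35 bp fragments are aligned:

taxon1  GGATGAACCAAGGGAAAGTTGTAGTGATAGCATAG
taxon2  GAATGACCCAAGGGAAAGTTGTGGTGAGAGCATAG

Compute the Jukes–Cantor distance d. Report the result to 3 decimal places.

The sequences differ at 4 of 35 sites (2, 7, 23, 28), so p = 4/35 ≈ 0.114286.
d = −(3/4) ln(1 − 4p/3) = −0.75 ln(1 − 0.152381) = −0.75 ln(0.847619)
  = −0.75 × (-0.165324) = 0.123993 substitutions/site.

0.124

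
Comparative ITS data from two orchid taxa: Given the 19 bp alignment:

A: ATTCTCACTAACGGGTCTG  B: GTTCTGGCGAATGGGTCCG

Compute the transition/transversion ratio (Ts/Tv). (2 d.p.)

2.00

Transitions are A↔G and C↔T; transversions are all other mismatches.
Transitions: 4. Transversions: 2.
R = 4/2 = 2.00.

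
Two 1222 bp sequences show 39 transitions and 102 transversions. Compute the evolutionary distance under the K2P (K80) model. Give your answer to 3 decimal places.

P = 39/1222 ≈ 0.031915 and Q = 102/1222 ≈ 0.08347.
Under the Kimura two-parameter model, d = −½ ln(1 − 2P − Q) − ¼ ln(1 − 2Q).
1 − 2P − Q = 0.8527, giving −½ ln(0.8527) = 0.079674.
1 − 2Q = 0.83306, giving −¼ ln(0.83306) = 0.045662.
d = 0.079674 + 0.045662 = 0.125336.

0.125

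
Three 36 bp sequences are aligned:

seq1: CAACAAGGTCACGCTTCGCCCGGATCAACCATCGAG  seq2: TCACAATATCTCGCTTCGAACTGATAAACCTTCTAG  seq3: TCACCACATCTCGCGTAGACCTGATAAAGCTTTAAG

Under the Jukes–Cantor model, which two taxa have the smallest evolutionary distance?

seq2 and seq3

seq1–seq2: 11/36 differ, p = 0.306, d = 0.392.
seq1–seq3: 15/36 differ, p = 0.417, d = 0.608.
seq2–seq3: 8/36 differ, p = 0.222, d = 0.264.
The smallest distance is between seq2 and seq3.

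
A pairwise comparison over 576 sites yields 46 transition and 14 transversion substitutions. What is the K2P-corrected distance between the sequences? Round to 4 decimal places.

P = 46/576 ≈ 0.079861 and Q = 14/576 ≈ 0.024306.
Under the Kimura two-parameter model, d = −½ ln(1 − 2P − Q) − ¼ ln(1 − 2Q).
1 − 2P − Q = 0.815972, giving −½ ln(0.815972) = 0.101688.
1 − 2Q = 0.951388, giving −¼ ln(0.951388) = 0.012458.
d = 0.101688 + 0.012458 = 0.114146.

0.1141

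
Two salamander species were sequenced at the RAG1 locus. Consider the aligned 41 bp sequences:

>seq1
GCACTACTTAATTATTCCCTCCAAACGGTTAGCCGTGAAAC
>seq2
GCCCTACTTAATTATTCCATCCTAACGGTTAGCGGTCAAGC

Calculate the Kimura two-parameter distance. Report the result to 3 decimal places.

0.164

Of 41 sites, 1 differences are transitions and 5 are transversions, so P = 1/41 ≈ 0.02439 and Q = 5/41 ≈ 0.121951.
Under the Kimura two-parameter model, d = −½ ln(1 − 2P − Q) − ¼ ln(1 − 2Q).
1 − 2P − Q = 0.829269, giving −½ ln(0.829269) = 0.093605.
1 − 2Q = 0.756098, giving −¼ ln(0.756098) = 0.069896.
d = 0.093605 + 0.069896 = 0.163501.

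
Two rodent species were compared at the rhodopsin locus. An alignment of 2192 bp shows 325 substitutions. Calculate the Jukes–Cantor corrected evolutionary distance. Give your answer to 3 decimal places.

p = 325/2192 ≈ 0.148266.
d = −(3/4) ln(1 − 4p/3) = −0.75 ln(1 − 0.197688) = −0.75 ln(0.802312)
  = −0.75 × (-0.220258) = 0.165194 substitutions/site.

0.165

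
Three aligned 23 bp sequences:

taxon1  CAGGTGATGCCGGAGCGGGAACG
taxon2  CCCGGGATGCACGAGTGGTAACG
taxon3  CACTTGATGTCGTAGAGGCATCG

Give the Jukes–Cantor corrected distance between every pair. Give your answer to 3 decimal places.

d(taxon1,taxon2) = 0.390, d(taxon1,taxon3) = 0.390, d(taxon2,taxon3) = 0.650

taxon1–taxon2: 7/23 sites differ → p ≈ 0.304348, d = −0.75 ln(1 − 0.405797) = 0.390401 ≈ 0.390.
taxon1–taxon3: 7/23 sites differ → p ≈ 0.304348, d = −0.75 ln(1 − 0.405797) = 0.390401 ≈ 0.390.
taxon2–taxon3: 10/23 sites differ → p ≈ 0.434783, d = −0.75 ln(1 − 0.579711) = 0.650110 ≈ 0.650.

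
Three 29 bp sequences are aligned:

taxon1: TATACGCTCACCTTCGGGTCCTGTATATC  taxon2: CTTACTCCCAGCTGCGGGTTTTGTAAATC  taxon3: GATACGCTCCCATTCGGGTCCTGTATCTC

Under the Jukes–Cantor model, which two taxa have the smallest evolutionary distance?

taxon1 and taxon3

taxon1–taxon2: 9/29 differ, p = 0.310, d = 0.401.
taxon1–taxon3: 4/29 differ, p = 0.138, d = 0.152.
taxon2–taxon3: 12/29 differ, p = 0.414, d = 0.602.
The smallest distance is between taxon1 and taxon3.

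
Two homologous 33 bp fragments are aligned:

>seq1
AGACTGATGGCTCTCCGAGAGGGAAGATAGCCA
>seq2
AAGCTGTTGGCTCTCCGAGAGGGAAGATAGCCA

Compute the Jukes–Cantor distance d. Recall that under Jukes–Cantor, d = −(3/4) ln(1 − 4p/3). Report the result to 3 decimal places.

The sequences differ at 3 of 33 sites (2, 3, 7), so p = 3/33 ≈ 0.090909.
d = −(3/4) ln(1 − 4p/3) = −0.75 ln(1 − 0.121212) = −0.75 ln(0.878788)
  = −0.75 × (-0.129212) = 0.096909 substitutions/site.

0.097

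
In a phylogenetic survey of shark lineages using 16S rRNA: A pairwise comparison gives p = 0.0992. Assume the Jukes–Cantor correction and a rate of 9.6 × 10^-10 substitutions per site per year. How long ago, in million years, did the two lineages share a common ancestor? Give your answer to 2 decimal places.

55.42

d = −(3/4) ln(1 − 4p/3) = −0.75 ln(1 − 0.132267) = −0.75 ln(0.867733)
  = −0.75 × (-0.141871) = 0.106403 substitutions/site.
Under a molecular clock d = 2μt, so t = d/(2μ) = 0.106403 / (2 × 9.6 × 10^-10) = 55.42 million years.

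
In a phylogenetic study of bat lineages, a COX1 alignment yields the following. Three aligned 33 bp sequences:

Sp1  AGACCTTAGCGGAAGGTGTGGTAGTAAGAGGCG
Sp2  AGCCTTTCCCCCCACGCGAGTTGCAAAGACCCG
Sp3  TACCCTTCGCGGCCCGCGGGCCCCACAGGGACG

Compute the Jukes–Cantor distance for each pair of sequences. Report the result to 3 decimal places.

Sp1–Sp2: 16/33 sites differ → p ≈ 0.484848, d = −0.75 ln(1 − 0.646464) = 0.779827 ≈ 0.780.
Sp1–Sp3: 17/33 sites differ → p ≈ 0.515152, d = −0.75 ln(1 − 0.686869) = 0.870850 ≈ 0.871.
Sp2–Sp3: 15/33 sites differ → p ≈ 0.454545, d = −0.75 ln(1 − 0.60606) = 0.698667 ≈ 0.699.

d(Sp1,Sp2) = 0.780, d(Sp1,Sp3) = 0.871, d(Sp2,Sp3) = 0.699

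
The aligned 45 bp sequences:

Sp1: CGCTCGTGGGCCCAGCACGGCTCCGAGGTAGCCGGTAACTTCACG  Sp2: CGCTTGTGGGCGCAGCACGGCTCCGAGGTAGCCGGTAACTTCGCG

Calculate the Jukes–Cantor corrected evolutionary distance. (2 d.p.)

0.07

The sequences differ at 3 of 45 sites (5, 12, 43), so p = 3/45 ≈ 0.066667.
d = −(3/4) ln(1 − 4p/3) = −0.75 ln(1 − 0.088889) = −0.75 ln(0.911111)
  = −0.75 × (-0.093091) = 0.069818 substitutions/site.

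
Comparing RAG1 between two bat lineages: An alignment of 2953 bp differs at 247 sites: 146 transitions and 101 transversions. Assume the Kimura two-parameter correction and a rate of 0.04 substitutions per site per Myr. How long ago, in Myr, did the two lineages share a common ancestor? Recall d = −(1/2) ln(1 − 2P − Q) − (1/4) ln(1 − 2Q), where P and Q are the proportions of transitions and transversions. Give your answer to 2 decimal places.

P = 146/2953 ≈ 0.049441 and Q = 101/2953 ≈ 0.034203.
Under the Kimura two-parameter model, d = −½ ln(1 − 2P − Q) − ¼ ln(1 − 2Q).
1 − 2P − Q = 0.866915, giving −½ ln(0.866915) = 0.071407.
1 − 2Q = 0.931594, giving −¼ ln(0.931594) = 0.017715.
d = 0.071407 + 0.017715 = 0.089122.
Under a molecular clock d = 2μt, so t = d/(2μ) = 0.089122 / (2 × 0.04) = 1.11 Myr.

1.11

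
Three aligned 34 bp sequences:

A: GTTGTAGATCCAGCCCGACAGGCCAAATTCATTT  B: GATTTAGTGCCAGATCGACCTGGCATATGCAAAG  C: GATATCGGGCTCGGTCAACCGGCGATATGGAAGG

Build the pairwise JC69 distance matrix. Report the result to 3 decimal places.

A–B: 14/34 sites differ → p ≈ 0.411765, d = −0.75 ln(1 − 0.54902) = 0.597249 ≈ 0.597.
A–C: 18/34 sites differ → p ≈ 0.529412, d = −0.75 ln(1 − 0.705883) = 0.917833 ≈ 0.918.
B–C: 12/34 sites differ → p ≈ 0.352941, d = −0.75 ln(1 − 0.470588) = 0.476991 ≈ 0.477.

d(A,B) = 0.597, d(A,C) = 0.918, d(B,C) = 0.477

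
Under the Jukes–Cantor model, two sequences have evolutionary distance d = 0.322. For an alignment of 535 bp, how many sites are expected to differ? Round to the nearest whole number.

140

Invert JC69: p = (3/4)(1 − e^(−4d/3)) = 0.75 × (1 − e^(-0.429333)) = 0.75 × (1 − 0.650943) = 0.261793.
Expected differing sites = pL ≈ 0.261793 × 535 = 140.059255 ≈ 140.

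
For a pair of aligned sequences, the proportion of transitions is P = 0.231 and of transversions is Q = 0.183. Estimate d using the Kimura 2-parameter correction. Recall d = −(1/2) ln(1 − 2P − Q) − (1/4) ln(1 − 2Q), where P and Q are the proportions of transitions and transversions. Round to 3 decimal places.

Under the Kimura two-parameter model, d = −½ ln(1 − 2P − Q) − ¼ ln(1 − 2Q).
1 − 2P − Q = 0.355, giving −½ ln(0.355) = 0.517819.
1 − 2Q = 0.634, giving −¼ ln(0.634) = 0.113927.
d = 0.517819 + 0.113927 = 0.631746.

0.632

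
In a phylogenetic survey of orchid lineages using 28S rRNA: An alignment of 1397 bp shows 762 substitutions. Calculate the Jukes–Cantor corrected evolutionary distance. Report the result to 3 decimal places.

0.974

p = 762/1397 ≈ 0.545455.
d = −(3/4) ln(1 − 4p/3) = −0.75 ln(1 − 0.727273) = −0.75 ln(0.272727)
  = −0.75 × (-1.299284) = 0.974463 substitutions/site.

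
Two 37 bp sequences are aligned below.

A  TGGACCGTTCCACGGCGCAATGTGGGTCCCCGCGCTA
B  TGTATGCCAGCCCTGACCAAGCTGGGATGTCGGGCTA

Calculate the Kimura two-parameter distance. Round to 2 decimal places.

0.80

Of 37 sites, 4 differences are transitions and 14 are transversions, so P = 4/37 ≈ 0.108108 and Q = 14/37 ≈ 0.378378.
Under the Kimura two-parameter model, d = −½ ln(1 − 2P − Q) − ¼ ln(1 − 2Q).
1 − 2P − Q = 0.405406, giving −½ ln(0.405406) = 0.451433.
1 − 2Q = 0.243244, giving −¼ ln(0.243244) = 0.353423.
d = 0.451433 + 0.353423 = 0.804856.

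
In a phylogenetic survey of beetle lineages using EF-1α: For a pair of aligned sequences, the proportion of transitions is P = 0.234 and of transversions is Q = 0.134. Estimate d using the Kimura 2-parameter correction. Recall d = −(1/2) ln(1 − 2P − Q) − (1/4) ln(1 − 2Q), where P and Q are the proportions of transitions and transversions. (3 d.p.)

0.539

Under the Kimura two-parameter model, d = −½ ln(1 − 2P − Q) − ¼ ln(1 − 2Q).
1 − 2P − Q = 0.398, giving −½ ln(0.398) = 0.460652.
1 − 2Q = 0.732, giving −¼ ln(0.732) = 0.077994.
d = 0.460652 + 0.077994 = 0.538646.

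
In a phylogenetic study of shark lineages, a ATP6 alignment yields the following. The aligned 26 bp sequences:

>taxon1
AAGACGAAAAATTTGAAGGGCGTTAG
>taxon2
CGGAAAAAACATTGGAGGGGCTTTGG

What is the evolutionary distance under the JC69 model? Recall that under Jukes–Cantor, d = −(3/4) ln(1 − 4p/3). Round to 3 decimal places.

The sequences differ at 9 of 26 sites (1, 2, 5, 6, 10, 14, 17, 22, 25), so p = 9/26 ≈ 0.346154.
d = −(3/4) ln(1 − 4p/3) = −0.75 ln(1 − 0.461539) = −0.75 ln(0.538461)
  = −0.75 × (-0.619040) = 0.464280 substitutions/site.

0.464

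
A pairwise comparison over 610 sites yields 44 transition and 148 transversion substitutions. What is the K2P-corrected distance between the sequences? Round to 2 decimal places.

0.41

P = 44/610 ≈ 0.072131 and Q = 148/610 ≈ 0.242623.
Under the Kimura two-parameter model, d = −½ ln(1 − 2P − Q) − ¼ ln(1 − 2Q).
1 − 2P − Q = 0.613115, giving −½ ln(0.613115) = 0.244601.
1 − 2Q = 0.514754, giving −¼ ln(0.514754) = 0.166017.
d = 0.244601 + 0.166017 = 0.410618.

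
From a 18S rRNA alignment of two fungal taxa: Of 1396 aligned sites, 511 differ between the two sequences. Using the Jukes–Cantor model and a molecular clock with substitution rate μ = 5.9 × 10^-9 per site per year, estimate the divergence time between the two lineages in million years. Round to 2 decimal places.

42.56

p = 511/1396 ≈ 0.366046.
d = −(3/4) ln(1 − 4p/3) = −0.75 ln(1 − 0.488061) = −0.75 ln(0.511939)
  = −0.75 × (-0.669550) = 0.502163 substitutions/site.
Under a molecular clock d = 2μt, so t = d/(2μ) = 0.502163 / (2 × 5.9 × 10^-9) = 42.56 million years.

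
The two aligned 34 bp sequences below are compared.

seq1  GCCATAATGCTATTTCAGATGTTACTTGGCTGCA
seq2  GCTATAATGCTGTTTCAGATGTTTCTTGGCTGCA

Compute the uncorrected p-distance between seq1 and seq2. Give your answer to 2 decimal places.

0.09

The sequences differ at 3 of 34 positions (sites 3, 12, 24).
p = 3/34 = 0.088235… ≈ 0.09 (to 2 d.p.).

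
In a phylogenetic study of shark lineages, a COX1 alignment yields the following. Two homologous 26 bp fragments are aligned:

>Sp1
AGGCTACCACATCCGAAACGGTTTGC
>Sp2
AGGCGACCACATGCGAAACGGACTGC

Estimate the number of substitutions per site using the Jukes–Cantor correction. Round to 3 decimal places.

0.172

The sequences differ at 4 of 26 sites (5, 13, 22, 23), so p = 4/26 ≈ 0.153846.
d = −(3/4) ln(1 − 4p/3) = −0.75 ln(1 − 0.205128) = −0.75 ln(0.794872)
  = −0.75 × (-0.229574) = 0.172181 substitutions/site.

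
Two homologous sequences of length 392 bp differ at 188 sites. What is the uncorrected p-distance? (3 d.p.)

0.480

p = 188/392 = 0.479591… ≈ 0.480 (to 3 d.p.).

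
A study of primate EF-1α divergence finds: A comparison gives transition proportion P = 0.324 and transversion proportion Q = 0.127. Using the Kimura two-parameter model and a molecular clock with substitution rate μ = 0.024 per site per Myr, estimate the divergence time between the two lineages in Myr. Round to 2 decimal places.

Under the Kimura two-parameter model, d = −½ ln(1 − 2P − Q) − ¼ ln(1 − 2Q).
1 − 2P − Q = 0.225, giving −½ ln(0.225) = 0.745827.
1 − 2Q = 0.746, giving −¼ ln(0.746) = 0.073257.
d = 0.745827 + 0.073257 = 0.819084.
Under a molecular clock d = 2μt, so t = d/(2μ) = 0.819084 / (2 × 0.024) = 17.06 Myr.

17.06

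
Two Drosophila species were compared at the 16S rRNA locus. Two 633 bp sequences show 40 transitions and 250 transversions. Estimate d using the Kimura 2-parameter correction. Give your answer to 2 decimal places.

0.76

P = 40/633 ≈ 0.063191 and Q = 250/633 ≈ 0.394945.
Under the Kimura two-parameter model, d = −½ ln(1 − 2P − Q) − ¼ ln(1 − 2Q).
1 − 2P − Q = 0.478673, giving −½ ln(0.478673) = 0.368369.
1 − 2Q = 0.21011, giving −¼ ln(0.21011) = 0.390031.
d = 0.368369 + 0.390031 = 0.758400.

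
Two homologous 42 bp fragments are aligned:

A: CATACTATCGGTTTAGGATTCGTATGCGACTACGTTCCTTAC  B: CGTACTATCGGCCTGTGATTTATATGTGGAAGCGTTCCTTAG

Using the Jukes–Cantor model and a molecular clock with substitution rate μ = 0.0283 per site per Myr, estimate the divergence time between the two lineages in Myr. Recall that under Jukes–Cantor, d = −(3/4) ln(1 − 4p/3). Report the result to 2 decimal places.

7.05

The sequences differ at 13 of 42 sites, so p = 13/42 ≈ 0.309524.
d = −(3/4) ln(1 − 4p/3) = −0.75 ln(1 − 0.412699) = −0.75 ln(0.587301)
  = −0.75 × (-0.532218) = 0.399164 substitutions/site.
Under a molecular clock d = 2μt, so t = d/(2μ) = 0.399164 / (2 × 0.0283) = 7.05 Myr.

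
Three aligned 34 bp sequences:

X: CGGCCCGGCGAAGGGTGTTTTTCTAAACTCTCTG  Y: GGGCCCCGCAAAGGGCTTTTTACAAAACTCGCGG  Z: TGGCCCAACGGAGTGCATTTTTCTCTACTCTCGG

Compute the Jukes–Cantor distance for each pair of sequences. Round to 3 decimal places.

X–Y: 9/34 sites differ → p ≈ 0.264706, d = −0.75 ln(1 − 0.352941) = 0.326488 ≈ 0.326.
X–Z: 10/34 sites differ → p ≈ 0.294118, d = −0.75 ln(1 − 0.392157) = 0.373379 ≈ 0.373.
Y–Z: 12/34 sites differ → p ≈ 0.352941, d = −0.75 ln(1 − 0.470588) = 0.476991 ≈ 0.477.

d(X,Y) = 0.326, d(X,Z) = 0.373, d(Y,Z) = 0.477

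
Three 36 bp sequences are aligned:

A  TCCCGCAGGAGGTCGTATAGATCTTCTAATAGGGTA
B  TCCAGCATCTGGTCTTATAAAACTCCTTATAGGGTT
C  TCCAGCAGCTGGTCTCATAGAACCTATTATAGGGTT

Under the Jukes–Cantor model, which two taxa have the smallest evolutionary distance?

B and C

A–B: 10/36 differ, p = 0.278, d = 0.347.
A–C: 10/36 differ, p = 0.278, d = 0.347.
B–C: 6/36 differ, p = 0.167, d = 0.188.
The smallest distance is between B and C.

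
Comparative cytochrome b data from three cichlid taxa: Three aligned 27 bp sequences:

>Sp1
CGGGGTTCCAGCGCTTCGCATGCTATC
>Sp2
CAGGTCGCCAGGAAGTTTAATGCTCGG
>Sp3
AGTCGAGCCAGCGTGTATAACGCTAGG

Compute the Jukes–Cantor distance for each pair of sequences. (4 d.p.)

d(Sp1,Sp2) = 0.8817, d(Sp1,Sp3) = 0.7704, d(Sp2,Sp3) = 0.6735

Sp1–Sp2: 14/27 sites differ → p ≈ 0.518519, d = −0.75 ln(1 − 0.691359) = 0.881682 ≈ 0.8817.
Sp1–Sp3: 13/27 sites differ → p ≈ 0.481481, d = −0.75 ln(1 − 0.641975) = 0.770364 ≈ 0.7704.
Sp2–Sp3: 12/27 sites differ → p ≈ 0.444444, d = −0.75 ln(1 − 0.592592) = 0.673455 ≈ 0.6735.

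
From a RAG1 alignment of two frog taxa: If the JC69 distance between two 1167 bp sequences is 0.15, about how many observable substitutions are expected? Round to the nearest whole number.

Invert JC69: p = (3/4)(1 − e^(−4d/3)) = 0.75 × (1 − e^(-0.2)) = 0.75 × (1 − 0.818731) = 0.135952.
Expected differing sites = pL ≈ 0.135952 × 1167 = 158.655984 ≈ 159.

159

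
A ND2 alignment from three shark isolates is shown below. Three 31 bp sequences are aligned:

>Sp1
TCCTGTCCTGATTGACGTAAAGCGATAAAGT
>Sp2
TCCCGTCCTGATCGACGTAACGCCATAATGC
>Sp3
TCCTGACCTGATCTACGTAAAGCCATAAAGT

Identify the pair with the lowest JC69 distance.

Sp1–Sp2: 6/31 differ, p = 0.194, d = 0.224.
Sp1–Sp3: 4/31 differ, p = 0.129, d = 0.142.
Sp2–Sp3: 6/31 differ, p = 0.194, d = 0.224.
The smallest distance is between Sp1 and Sp3.

Sp1 and Sp3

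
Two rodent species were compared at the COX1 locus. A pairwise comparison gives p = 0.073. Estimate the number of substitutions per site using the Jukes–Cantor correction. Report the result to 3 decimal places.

d = −(3/4) ln(1 − 4p/3) = −0.75 ln(1 − 0.097333) = −0.75 ln(0.902667)
  = −0.75 × (-0.102402) = 0.076802 substitutions/site.

0.077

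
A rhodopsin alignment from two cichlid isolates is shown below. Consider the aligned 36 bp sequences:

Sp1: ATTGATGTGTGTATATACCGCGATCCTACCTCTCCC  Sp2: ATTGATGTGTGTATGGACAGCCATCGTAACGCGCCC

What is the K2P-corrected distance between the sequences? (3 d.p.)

Of 36 sites, 1 differences are transitions and 7 are transversions, so P = 1/36 ≈ 0.027778 and Q = 7/36 ≈ 0.194444.
Under the Kimura two-parameter model, d = −½ ln(1 − 2P − Q) − ¼ ln(1 − 2Q).
1 − 2P − Q = 0.75, giving −½ ln(0.75) = 0.143841.
1 − 2Q = 0.611112, giving −¼ ln(0.611112) = 0.123119.
d = 0.143841 + 0.123119 = 0.266960.

0.267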